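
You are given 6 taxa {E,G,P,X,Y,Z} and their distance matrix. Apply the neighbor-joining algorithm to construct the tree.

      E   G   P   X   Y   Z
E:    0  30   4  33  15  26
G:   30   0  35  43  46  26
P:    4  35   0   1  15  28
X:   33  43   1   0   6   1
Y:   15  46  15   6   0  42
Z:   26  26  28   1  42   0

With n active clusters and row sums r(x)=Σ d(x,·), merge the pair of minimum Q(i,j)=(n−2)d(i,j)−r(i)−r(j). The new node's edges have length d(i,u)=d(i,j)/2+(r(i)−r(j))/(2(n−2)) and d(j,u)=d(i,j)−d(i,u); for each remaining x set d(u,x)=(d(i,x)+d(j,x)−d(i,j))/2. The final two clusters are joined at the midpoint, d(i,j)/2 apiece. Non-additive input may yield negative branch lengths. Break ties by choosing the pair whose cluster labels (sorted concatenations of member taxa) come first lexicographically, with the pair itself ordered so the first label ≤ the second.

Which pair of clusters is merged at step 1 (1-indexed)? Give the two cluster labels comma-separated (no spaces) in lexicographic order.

step 1: merge (X,Z) at d=1, Q=-203; branch lengths X→-35/8, Z→43/8; new cluster XZ
  updated: d(E,XZ)=29, d(G,XZ)=34, d(P,XZ)=14, d(XZ,Y)=47/2
step 2: merge (G,XZ) at d=34, Q=-287/2; branch lengths G→293/12, XZ→115/12; new cluster GXZ
  updated: d(E,GXZ)=25/2, d(GXZ,P)=15/2, d(GXZ,Y)=71/4
step 3: merge (E,P) at d=4, Q=-50; branch lengths E→13/4, P→3/4; new cluster EP
  updated: d(EP,GXZ)=8, d(EP,Y)=13
step 4: merge (EP,GXZ) at d=8, Q=-155/4; branch lengths EP→13/8, GXZ→51/8; new cluster EGPXZ
  updated: d(EGPXZ,Y)=91/8
step 5: merge (EGPXZ,Y) at d=91/8; branch lengths EGPXZ→91/16, Y→91/16; new cluster EGPXYZ
final tree: (((E:13/4,P:3/4):13/8,(G:293/12,(X:-35/8,Z:43/8):115/12):51/8):91/16,Y:91/16)
total length: 467/8

X,Z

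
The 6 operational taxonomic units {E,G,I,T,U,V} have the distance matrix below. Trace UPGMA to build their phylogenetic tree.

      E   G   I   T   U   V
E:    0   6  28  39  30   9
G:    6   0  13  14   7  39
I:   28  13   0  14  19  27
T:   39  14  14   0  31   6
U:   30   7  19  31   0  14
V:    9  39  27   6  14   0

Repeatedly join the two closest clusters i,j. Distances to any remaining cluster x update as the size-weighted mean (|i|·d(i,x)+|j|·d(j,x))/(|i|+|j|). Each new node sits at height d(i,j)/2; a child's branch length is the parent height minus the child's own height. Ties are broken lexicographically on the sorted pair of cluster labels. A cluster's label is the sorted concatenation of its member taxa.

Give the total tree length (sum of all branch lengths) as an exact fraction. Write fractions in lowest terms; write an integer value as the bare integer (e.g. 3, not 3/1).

389/8

1. join E+G (d=6) ⇒ EG; edges |E|=3, |G|=3
  updated: d(EG,I)=41/2, d(EG,T)=53/2, d(EG,U)=37/2, d(EG,V)=24
2. join T+V (d=6) ⇒ TV; edges |T|=3, |V|=3
  updated: d(EG,TV)=101/4, d(I,TV)=41/2, d(TV,U)=45/2
3. join EG+U (d=37/2) ⇒ EGU; edges |EG|=25/4, |U|=37/4
  updated: d(EGU,I)=20, d(EGU,TV)=73/3
4. join EGU+I (d=20) ⇒ EGIU; edges |EGU|=3/4, |I|=10
  updated: d(EGIU,TV)=187/8
5. join EGIU+TV (d=187/8) ⇒ EGITUV; edges |EGIU|=27/16, |TV|=139/16
final tree: ((((E:3,G:3):25/4,U:37/4):3/4,I:10):27/16,(T:3,V:3):139/16)
total length: 389/8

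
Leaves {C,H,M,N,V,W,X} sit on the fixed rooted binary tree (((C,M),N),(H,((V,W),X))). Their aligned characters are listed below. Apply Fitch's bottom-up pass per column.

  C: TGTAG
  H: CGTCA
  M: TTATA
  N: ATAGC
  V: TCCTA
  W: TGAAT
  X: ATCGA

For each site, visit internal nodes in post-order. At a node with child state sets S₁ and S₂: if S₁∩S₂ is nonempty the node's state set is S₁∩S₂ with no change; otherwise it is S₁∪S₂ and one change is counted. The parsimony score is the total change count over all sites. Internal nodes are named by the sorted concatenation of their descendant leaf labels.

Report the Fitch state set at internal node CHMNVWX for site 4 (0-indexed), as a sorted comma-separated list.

[col 0] CM: children C:{T}, M:{T} ∩→ {T}; cost 0
[col 0] CMN: children CM:{T}, N:{A} ∪→ {A,T}; cost 1
[col 0] VW: children V:{T}, W:{T} ∩→ {T}; cost 0
[col 0] VWX: children VW:{T}, X:{A} ∪→ {A,T}; cost 1
[col 0] HVWX: children H:{C}, VWX:{A,T} ∪→ {A,C,T}; cost 1
[col 0] CHMNVWX: children CMN:{A,T}, HVWX:{A,C,T} ∩→ {A,T}; cost 0
[col 1] CM: children C:{G}, M:{T} ∪→ {G,T}; cost 1
[col 1] CMN: children CM:{G,T}, N:{T} ∩→ {T}; cost 0
[col 1] VW: children V:{C}, W:{G} ∪→ {C,G}; cost 1
[col 1] VWX: children VW:{C,G}, X:{T} ∪→ {C,G,T}; cost 1
[col 1] HVWX: children H:{G}, VWX:{C,G,T} ∩→ {G}; cost 0
[col 1] CHMNVWX: children CMN:{T}, HVWX:{G} ∪→ {G,T}; cost 1
[col 2] CM: children C:{T}, M:{A} ∪→ {A,T}; cost 1
[col 2] CMN: children CM:{A,T}, N:{A} ∩→ {A}; cost 0
[col 2] VW: children V:{C}, W:{A} ∪→ {A,C}; cost 1
[col 2] VWX: children VW:{A,C}, X:{C} ∩→ {C}; cost 0
[col 2] HVWX: children H:{T}, VWX:{C} ∪→ {C,T}; cost 1
[col 2] CHMNVWX: children CMN:{A}, HVWX:{C,T} ∪→ {A,C,T}; cost 1
[col 3] CM: children C:{A}, M:{T} ∪→ {A,T}; cost 1
[col 3] CMN: children CM:{A,T}, N:{G} ∪→ {A,G,T}; cost 1
[col 3] VW: children V:{T}, W:{A} ∪→ {A,T}; cost 1
[col 3] VWX: children VW:{A,T}, X:{G} ∪→ {A,G,T}; cost 1
[col 3] HVWX: children H:{C}, VWX:{A,G,T} ∪→ {A,C,G,T}; cost 1
[col 3] CHMNVWX: children CMN:{A,G,T}, HVWX:{A,C,G,T} ∩→ {A,G,T}; cost 0
[col 4] CM: children C:{G}, M:{A} ∪→ {A,G}; cost 1
[col 4] CMN: children CM:{A,G}, N:{C} ∪→ {A,C,G}; cost 1
[col 4] VW: children V:{A}, W:{T} ∪→ {A,T}; cost 1
[col 4] VWX: children VW:{A,T}, X:{A} ∩→ {A}; cost 0
[col 4] HVWX: children H:{A}, VWX:{A} ∩→ {A}; cost 0
[col 4] CHMNVWX: children CMN:{A,C,G}, HVWX:{A} ∩→ {A}; cost 0
per-site changes: [3, 4, 4, 5, 3]; total = 19

A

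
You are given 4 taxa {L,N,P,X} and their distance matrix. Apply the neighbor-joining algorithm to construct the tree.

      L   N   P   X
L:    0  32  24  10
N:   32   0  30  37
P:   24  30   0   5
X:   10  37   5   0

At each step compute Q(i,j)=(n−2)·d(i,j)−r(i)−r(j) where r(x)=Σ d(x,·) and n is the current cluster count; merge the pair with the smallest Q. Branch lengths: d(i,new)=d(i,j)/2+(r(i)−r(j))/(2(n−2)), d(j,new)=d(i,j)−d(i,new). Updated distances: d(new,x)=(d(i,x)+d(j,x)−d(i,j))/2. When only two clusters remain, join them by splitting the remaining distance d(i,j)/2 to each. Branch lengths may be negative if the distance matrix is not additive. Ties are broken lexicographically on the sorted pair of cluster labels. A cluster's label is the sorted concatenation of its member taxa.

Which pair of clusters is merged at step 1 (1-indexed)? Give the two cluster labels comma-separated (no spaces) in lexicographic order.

iteration 1: select L,N (d=32, Q=-101); attach at lengths (31/4, 97/4); label the merged cluster LN
  updated: d(LN,P)=11, d(LN,X)=15/2
iteration 2: select LN,P (d=11, Q=-47/2); attach at lengths (27/4, 17/4); label the merged cluster LNP
  updated: d(LNP,X)=3/4
iteration 3: select LNP,X (d=3/4); attach at lengths (3/8, 3/8); label the merged cluster LNPX
final tree: (((L:31/4,N:97/4):27/4,P:17/4):3/8,X:3/8)
total length: 175/4

L,N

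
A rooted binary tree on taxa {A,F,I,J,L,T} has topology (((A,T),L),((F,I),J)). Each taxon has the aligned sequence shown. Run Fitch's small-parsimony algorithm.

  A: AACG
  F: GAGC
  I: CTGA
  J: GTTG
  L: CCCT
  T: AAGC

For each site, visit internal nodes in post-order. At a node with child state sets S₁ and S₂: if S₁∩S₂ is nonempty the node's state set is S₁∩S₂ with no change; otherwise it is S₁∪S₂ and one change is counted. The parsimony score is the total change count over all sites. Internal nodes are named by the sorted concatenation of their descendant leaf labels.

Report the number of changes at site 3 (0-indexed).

AT@0: {A} ∩ {A} = {A} (intersection, +0)
ALT@0: {A} ∪ {C} = {A,C} (union, +1)
FI@0: {G} ∪ {C} = {C,G} (union, +1)
FIJ@0: {C,G} ∩ {G} = {G} (intersection, +0)
AFIJLT@0: {A,C} ∪ {G} = {A,C,G} (union, +1)
AT@1: {A} ∩ {A} = {A} (intersection, +0)
ALT@1: {A} ∪ {C} = {A,C} (union, +1)
FI@1: {A} ∪ {T} = {A,T} (union, +1)
FIJ@1: {A,T} ∩ {T} = {T} (intersection, +0)
AFIJLT@1: {A,C} ∪ {T} = {A,C,T} (union, +1)
AT@2: {C} ∪ {G} = {C,G} (union, +1)
ALT@2: {C,G} ∩ {C} = {C} (intersection, +0)
FI@2: {G} ∩ {G} = {G} (intersection, +0)
FIJ@2: {G} ∪ {T} = {G,T} (union, +1)
AFIJLT@2: {C} ∪ {G,T} = {C,G,T} (union, +1)
AT@3: {G} ∪ {C} = {C,G} (union, +1)
ALT@3: {C,G} ∪ {T} = {C,G,T} (union, +1)
FI@3: {C} ∪ {A} = {A,C} (union, +1)
FIJ@3: {A,C} ∪ {G} = {A,C,G} (union, +1)
AFIJLT@3: {C,G,T} ∩ {A,C,G} = {C,G} (intersection, +0)
per-site changes: [3, 3, 3, 4]; total = 13

4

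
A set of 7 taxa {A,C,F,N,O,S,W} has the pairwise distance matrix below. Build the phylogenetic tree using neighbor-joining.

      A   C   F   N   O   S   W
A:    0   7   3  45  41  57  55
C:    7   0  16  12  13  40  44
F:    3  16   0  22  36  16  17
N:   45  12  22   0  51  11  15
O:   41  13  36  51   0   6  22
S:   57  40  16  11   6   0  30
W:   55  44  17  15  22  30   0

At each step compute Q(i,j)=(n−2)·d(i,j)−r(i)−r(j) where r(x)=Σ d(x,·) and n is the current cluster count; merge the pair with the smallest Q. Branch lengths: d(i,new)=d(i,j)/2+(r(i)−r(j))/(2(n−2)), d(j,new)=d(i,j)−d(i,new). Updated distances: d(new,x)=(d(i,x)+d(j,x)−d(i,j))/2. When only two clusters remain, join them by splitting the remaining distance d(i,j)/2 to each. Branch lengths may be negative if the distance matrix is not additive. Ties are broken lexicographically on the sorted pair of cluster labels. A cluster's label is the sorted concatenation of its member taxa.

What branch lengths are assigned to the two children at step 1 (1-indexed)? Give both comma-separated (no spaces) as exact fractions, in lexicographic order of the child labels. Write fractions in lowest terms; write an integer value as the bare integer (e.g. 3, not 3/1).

111/10,-41/10

iteration 1: select A,C (d=7, Q=-305); attach at lengths (111/10, -41/10); label the merged cluster AC
  updated: d(AC,F)=6, d(AC,N)=25, d(AC,O)=47/2, d(AC,S)=45, d(AC,W)=46
iteration 2: select O,S (d=6, Q=-445/2); attach at lengths (109/16, -13/16); label the merged cluster OS
  updated: d(AC,OS)=125/4, d(F,OS)=23, d(N,OS)=28, d(OS,W)=23
iteration 3: select AC,F (d=6, Q=-633/4); attach at lengths (233/24, -89/24); label the merged cluster ACF
  updated: d(ACF,N)=41/2, d(ACF,OS)=193/8, d(ACF,W)=57/2
iteration 4: select ACF,OS (d=193/8, Q=-100); attach at lengths (185/16, 201/16); label the merged cluster ACFOS
  updated: d(ACFOS,N)=195/16, d(ACFOS,W)=219/16
iteration 5: select ACFOS,N (d=195/16, Q=-327/8); attach at lengths (87/16, 27/4); label the merged cluster ACFNOS
  updated: d(ACFNOS,W)=33/4
iteration 6: select ACFNOS,W (d=33/4); attach at lengths (33/8, 33/8); label the merged cluster ACFNOSW
final tree: (((((A:111/10,C:-41/10):233/24,F:-89/24):185/16,(O:109/16,S:-13/16):201/16):87/16,N:27/4):33/8,W:33/8)
total length: 1017/16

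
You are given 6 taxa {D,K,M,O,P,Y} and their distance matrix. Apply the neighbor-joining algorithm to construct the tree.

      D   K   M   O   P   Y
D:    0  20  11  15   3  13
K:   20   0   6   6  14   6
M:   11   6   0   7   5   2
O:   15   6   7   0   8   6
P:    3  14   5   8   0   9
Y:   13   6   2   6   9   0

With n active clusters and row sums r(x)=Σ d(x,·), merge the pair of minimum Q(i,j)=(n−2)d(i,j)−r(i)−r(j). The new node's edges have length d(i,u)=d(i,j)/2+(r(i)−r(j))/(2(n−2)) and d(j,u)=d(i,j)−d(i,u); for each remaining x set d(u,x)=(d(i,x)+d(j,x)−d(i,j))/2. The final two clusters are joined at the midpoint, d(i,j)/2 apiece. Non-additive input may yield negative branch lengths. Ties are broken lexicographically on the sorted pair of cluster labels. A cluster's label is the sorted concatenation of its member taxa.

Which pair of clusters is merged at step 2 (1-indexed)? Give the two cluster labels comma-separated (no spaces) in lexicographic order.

1. join D+P (d=3, Q=-89) ⇒ DP; edges |D|=35/8, |P|=-11/8
  updated: d(DP,K)=31/2, d(DP,M)=13/2, d(DP,O)=10, d(DP,Y)=19/2
2. join K+O (d=6, Q=-89/2) ⇒ KO; edges |K|=15/4, |O|=9/4
  updated: d(DP,KO)=39/4, d(KO,M)=7/2, d(KO,Y)=3
3. join DP+M (d=13/2, Q=-99/4) ⇒ DMP; edges |DP|=107/16, |M|=-3/16
  updated: d(DMP,KO)=27/8, d(DMP,Y)=5/2
4. join DMP+KO (d=27/8, Q=-71/8) ⇒ DKMOP; edges |DMP|=23/16, |KO|=31/16
  updated: d(DKMOP,Y)=17/16
5. join DKMOP+Y (d=17/16) ⇒ DKMOPY; edges |DKMOP|=17/32, |Y|=17/32
final tree: ((((D:35/8,P:-11/8):107/16,M:-3/16):23/16,(K:15/4,O:9/4):31/16):17/32,Y:17/32)
total length: 319/16

K,O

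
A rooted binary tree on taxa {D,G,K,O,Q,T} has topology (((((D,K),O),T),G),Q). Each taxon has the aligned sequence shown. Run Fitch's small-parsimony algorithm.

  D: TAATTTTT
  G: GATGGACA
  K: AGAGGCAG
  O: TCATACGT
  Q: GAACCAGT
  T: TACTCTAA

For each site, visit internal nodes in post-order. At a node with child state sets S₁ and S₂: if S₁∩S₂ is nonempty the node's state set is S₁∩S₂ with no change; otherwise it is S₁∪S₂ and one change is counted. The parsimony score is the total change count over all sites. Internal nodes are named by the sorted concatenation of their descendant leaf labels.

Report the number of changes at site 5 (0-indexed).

3

[col 0] DK: children D:{T}, K:{A} ∪→ {A,T}; cost 1
[col 0] DKO: children DK:{A,T}, O:{T} ∩→ {T}; cost 0
[col 0] DKOT: children DKO:{T}, T:{T} ∩→ {T}; cost 0
[col 0] DGKOT: children DKOT:{T}, G:{G} ∪→ {G,T}; cost 1
[col 0] DGKOQT: children DGKOT:{G,T}, Q:{G} ∩→ {G}; cost 0
[col 1] DK: children D:{A}, K:{G} ∪→ {A,G}; cost 1
[col 1] DKO: children DK:{A,G}, O:{C} ∪→ {A,C,G}; cost 1
[col 1] DKOT: children DKO:{A,C,G}, T:{A} ∩→ {A}; cost 0
[col 1] DGKOT: children DKOT:{A}, G:{A} ∩→ {A}; cost 0
[col 1] DGKOQT: children DGKOT:{A}, Q:{A} ∩→ {A}; cost 0
[col 2] DK: children D:{A}, K:{A} ∩→ {A}; cost 0
[col 2] DKO: children DK:{A}, O:{A} ∩→ {A}; cost 0
[col 2] DKOT: children DKO:{A}, T:{C} ∪→ {A,C}; cost 1
[col 2] DGKOT: children DKOT:{A,C}, G:{T} ∪→ {A,C,T}; cost 1
[col 2] DGKOQT: children DGKOT:{A,C,T}, Q:{A} ∩→ {A}; cost 0
[col 3] DK: children D:{T}, K:{G} ∪→ {G,T}; cost 1
[col 3] DKO: children DK:{G,T}, O:{T} ∩→ {T}; cost 0
[col 3] DKOT: children DKO:{T}, T:{T} ∩→ {T}; cost 0
[col 3] DGKOT: children DKOT:{T}, G:{G} ∪→ {G,T}; cost 1
[col 3] DGKOQT: children DGKOT:{G,T}, Q:{C} ∪→ {C,G,T}; cost 1
[col 4] DK: children D:{T}, K:{G} ∪→ {G,T}; cost 1
[col 4] DKO: children DK:{G,T}, O:{A} ∪→ {A,G,T}; cost 1
[col 4] DKOT: children DKO:{A,G,T}, T:{C} ∪→ {A,C,G,T}; cost 1
[col 4] DGKOT: children DKOT:{A,C,G,T}, G:{G} ∩→ {G}; cost 0
[col 4] DGKOQT: children DGKOT:{G}, Q:{C} ∪→ {C,G}; cost 1
[col 5] DK: children D:{T}, K:{C} ∪→ {C,T}; cost 1
[col 5] DKO: children DK:{C,T}, O:{C} ∩→ {C}; cost 0
[col 5] DKOT: children DKO:{C}, T:{T} ∪→ {C,T}; cost 1
[col 5] DGKOT: children DKOT:{C,T}, G:{A} ∪→ {A,C,T}; cost 1
[col 5] DGKOQT: children DGKOT:{A,C,T}, Q:{A} ∩→ {A}; cost 0
[col 6] DK: children D:{T}, K:{A} ∪→ {A,T}; cost 1
[col 6] DKO: children DK:{A,T}, O:{G} ∪→ {A,G,T}; cost 1
[col 6] DKOT: children DKO:{A,G,T}, T:{A} ∩→ {A}; cost 0
[col 6] DGKOT: children DKOT:{A}, G:{C} ∪→ {A,C}; cost 1
[col 6] DGKOQT: children DGKOT:{A,C}, Q:{G} ∪→ {A,C,G}; cost 1
[col 7] DK: children D:{T}, K:{G} ∪→ {G,T}; cost 1
[col 7] DKO: children DK:{G,T}, O:{T} ∩→ {T}; cost 0
[col 7] DKOT: children DKO:{T}, T:{A} ∪→ {A,T}; cost 1
[col 7] DGKOT: children DKOT:{A,T}, G:{A} ∩→ {A}; cost 0
[col 7] DGKOQT: children DGKOT:{A}, Q:{T} ∪→ {A,T}; cost 1
per-site changes: [2, 2, 2, 3, 4, 3, 4, 3]; total = 23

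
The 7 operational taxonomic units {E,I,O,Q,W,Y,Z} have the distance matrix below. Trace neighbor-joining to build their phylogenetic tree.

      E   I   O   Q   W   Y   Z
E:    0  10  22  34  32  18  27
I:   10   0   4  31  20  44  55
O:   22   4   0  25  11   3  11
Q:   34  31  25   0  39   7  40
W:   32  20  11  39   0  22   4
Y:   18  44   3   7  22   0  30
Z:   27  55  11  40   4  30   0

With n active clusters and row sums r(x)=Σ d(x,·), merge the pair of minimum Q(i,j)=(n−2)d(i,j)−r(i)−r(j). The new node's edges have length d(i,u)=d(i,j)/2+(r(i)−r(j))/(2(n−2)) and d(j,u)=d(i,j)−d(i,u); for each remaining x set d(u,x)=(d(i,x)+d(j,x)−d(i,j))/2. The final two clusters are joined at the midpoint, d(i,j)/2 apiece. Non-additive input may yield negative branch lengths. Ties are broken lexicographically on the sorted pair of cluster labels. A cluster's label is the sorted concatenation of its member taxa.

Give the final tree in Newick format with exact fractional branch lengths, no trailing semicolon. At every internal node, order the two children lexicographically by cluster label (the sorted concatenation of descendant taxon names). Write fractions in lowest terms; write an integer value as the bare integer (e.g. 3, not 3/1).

step 1: merge (W,Z) at d=4, Q=-275; branch lengths W→-19/10, Z→59/10; new cluster WZ
  updated: d(E,WZ)=55/2, d(I,WZ)=71/2, d(O,WZ)=9, d(Q,WZ)=75/2, d(WZ,Y)=24
step 2: merge (Q,Y) at d=7, Q=-405/2; branch lengths Q→133/16, Y→-21/16; new cluster QY
  updated: d(E,QY)=45/2, d(I,QY)=34, d(O,QY)=21/2, d(QY,WZ)=109/4
step 3: merge (E,I) at d=10, Q=-271/2; branch lengths E→19/4, I→21/4; new cluster EI
  updated: d(EI,O)=8, d(EI,QY)=93/4, d(EI,WZ)=53/2
step 4: merge (EI,QY) at d=93/4, Q=-289/4; branch lengths EI→173/16, QY→199/16; new cluster EIQY
  updated: d(EIQY,O)=-19/8, d(EIQY,WZ)=61/4
step 5: merge (EIQY,O) at d=-19/8, Q=-175/8; branch lengths EIQY→31/16, O→-69/16; new cluster EIOQY
  updated: d(EIOQY,WZ)=213/16
step 6: merge (EIOQY,WZ) at d=213/16; branch lengths EIOQY→213/32, WZ→213/32; new cluster EIOQWYZ
final tree: ((((E:19/4,I:21/4):173/16,(Q:133/16,Y:-21/16):199/16):31/16,O:-69/16):213/32,(W:-19/10,Z:59/10):213/32)
total length: 883/16

((((E:19/4,I:21/4):173/16,(Q:133/16,Y:-21/16):199/16):31/16,O:-69/16):213/32,(W:-19/10,Z:59/10):213/32)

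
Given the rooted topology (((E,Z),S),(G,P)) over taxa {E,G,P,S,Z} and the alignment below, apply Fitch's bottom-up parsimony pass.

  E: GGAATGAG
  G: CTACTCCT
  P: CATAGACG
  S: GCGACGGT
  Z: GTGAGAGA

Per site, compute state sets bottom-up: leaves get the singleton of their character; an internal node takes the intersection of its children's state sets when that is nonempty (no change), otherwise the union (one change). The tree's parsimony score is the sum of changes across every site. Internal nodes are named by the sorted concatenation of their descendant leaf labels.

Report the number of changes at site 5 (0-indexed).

[col 0] EZ: children E:{G}, Z:{G} ∩→ {G}; cost 0
[col 0] ESZ: children EZ:{G}, S:{G} ∩→ {G}; cost 0
[col 0] GP: children G:{C}, P:{C} ∩→ {C}; cost 0
[col 0] EGPSZ: children ESZ:{G}, GP:{C} ∪→ {C,G}; cost 1
[col 1] EZ: children E:{G}, Z:{T} ∪→ {G,T}; cost 1
[col 1] ESZ: children EZ:{G,T}, S:{C} ∪→ {C,G,T}; cost 1
[col 1] GP: children G:{T}, P:{A} ∪→ {A,T}; cost 1
[col 1] EGPSZ: children ESZ:{C,G,T}, GP:{A,T} ∩→ {T}; cost 0
[col 2] EZ: children E:{A}, Z:{G} ∪→ {A,G}; cost 1
[col 2] ESZ: children EZ:{A,G}, S:{G} ∩→ {G}; cost 0
[col 2] GP: children G:{A}, P:{T} ∪→ {A,T}; cost 1
[col 2] EGPSZ: children ESZ:{G}, GP:{A,T} ∪→ {A,G,T}; cost 1
[col 3] EZ: children E:{A}, Z:{A} ∩→ {A}; cost 0
[col 3] ESZ: children EZ:{A}, S:{A} ∩→ {A}; cost 0
[col 3] GP: children G:{C}, P:{A} ∪→ {A,C}; cost 1
[col 3] EGPSZ: children ESZ:{A}, GP:{A,C} ∩→ {A}; cost 0
[col 4] EZ: children E:{T}, Z:{G} ∪→ {G,T}; cost 1
[col 4] ESZ: children EZ:{G,T}, S:{C} ∪→ {C,G,T}; cost 1
[col 4] GP: children G:{T}, P:{G} ∪→ {G,T}; cost 1
[col 4] EGPSZ: children ESZ:{C,G,T}, GP:{G,T} ∩→ {G,T}; cost 0
[col 5] EZ: children E:{G}, Z:{A} ∪→ {A,G}; cost 1
[col 5] ESZ: children EZ:{A,G}, S:{G} ∩→ {G}; cost 0
[col 5] GP: children G:{C}, P:{A} ∪→ {A,C}; cost 1
[col 5] EGPSZ: children ESZ:{G}, GP:{A,C} ∪→ {A,C,G}; cost 1
[col 6] EZ: children E:{A}, Z:{G} ∪→ {A,G}; cost 1
[col 6] ESZ: children EZ:{A,G}, S:{G} ∩→ {G}; cost 0
[col 6] GP: children G:{C}, P:{C} ∩→ {C}; cost 0
[col 6] EGPSZ: children ESZ:{G}, GP:{C} ∪→ {C,G}; cost 1
[col 7] EZ: children E:{G}, Z:{A} ∪→ {A,G}; cost 1
[col 7] ESZ: children EZ:{A,G}, S:{T} ∪→ {A,G,T}; cost 1
[col 7] GP: children G:{T}, P:{G} ∪→ {G,T}; cost 1
[col 7] EGPSZ: children ESZ:{A,G,T}, GP:{G,T} ∩→ {G,T}; cost 0
per-site changes: [1, 3, 3, 1, 3, 3, 2, 3]; total = 19

3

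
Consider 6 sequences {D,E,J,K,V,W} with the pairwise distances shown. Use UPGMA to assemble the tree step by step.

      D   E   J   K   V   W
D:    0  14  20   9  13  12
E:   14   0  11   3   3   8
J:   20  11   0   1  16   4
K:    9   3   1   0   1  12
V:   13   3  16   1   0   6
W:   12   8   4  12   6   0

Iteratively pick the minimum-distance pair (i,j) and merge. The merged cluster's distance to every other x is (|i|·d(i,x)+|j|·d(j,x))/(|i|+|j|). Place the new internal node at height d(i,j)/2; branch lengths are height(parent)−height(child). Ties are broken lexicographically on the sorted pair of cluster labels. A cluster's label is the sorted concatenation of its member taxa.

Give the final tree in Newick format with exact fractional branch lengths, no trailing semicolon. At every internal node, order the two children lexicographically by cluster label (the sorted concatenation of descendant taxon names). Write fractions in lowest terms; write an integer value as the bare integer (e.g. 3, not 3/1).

(D:34/5,(((E:3/2,V:3/2):2,W:7/2):5/12,(J:1/2,K:1/2):41/12):173/60)

iteration 1: select J,K (d=1); attach at lengths (1/2, 1/2); label the merged cluster JK
  updated: d(D,JK)=29/2, d(E,JK)=7, d(JK,V)=17/2, d(JK,W)=8
iteration 2: select E,V (d=3); attach at lengths (3/2, 3/2); label the merged cluster EV
  updated: d(D,EV)=27/2, d(EV,JK)=31/4, d(EV,W)=7
iteration 3: select EV,W (d=7); attach at lengths (2, 7/2); label the merged cluster EVW
  updated: d(D,EVW)=13, d(EVW,JK)=47/6
iteration 4: select EVW,JK (d=47/6); attach at lengths (5/12, 41/12); label the merged cluster EJKVW
  updated: d(D,EJKVW)=68/5
iteration 5: select D,EJKVW (d=68/5); attach at lengths (34/5, 173/60); label the merged cluster DEJKVW
final tree: (D:34/5,(((E:3/2,V:3/2):2,W:7/2):5/12,(J:1/2,K:1/2):41/12):173/60)
total length: 1381/60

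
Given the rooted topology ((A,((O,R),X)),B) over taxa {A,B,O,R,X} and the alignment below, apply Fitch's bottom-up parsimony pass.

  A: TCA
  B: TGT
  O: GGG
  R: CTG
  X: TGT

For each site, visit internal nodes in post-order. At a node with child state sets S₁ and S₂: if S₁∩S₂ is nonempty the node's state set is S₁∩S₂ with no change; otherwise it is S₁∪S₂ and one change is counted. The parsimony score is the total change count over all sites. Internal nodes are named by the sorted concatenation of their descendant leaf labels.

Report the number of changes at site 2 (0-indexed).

OR@0: {G} ∪ {C} = {C,G} (union, +1)
ORX@0: {C,G} ∪ {T} = {C,G,T} (union, +1)
AORX@0: {T} ∩ {C,G,T} = {T} (intersection, +0)
ABORX@0: {T} ∩ {T} = {T} (intersection, +0)
OR@1: {G} ∪ {T} = {G,T} (union, +1)
ORX@1: {G,T} ∩ {G} = {G} (intersection, +0)
AORX@1: {C} ∪ {G} = {C,G} (union, +1)
ABORX@1: {C,G} ∩ {G} = {G} (intersection, +0)
OR@2: {G} ∩ {G} = {G} (intersection, +0)
ORX@2: {G} ∪ {T} = {G,T} (union, +1)
AORX@2: {A} ∪ {G,T} = {A,G,T} (union, +1)
ABORX@2: {A,G,T} ∩ {T} = {T} (intersection, +0)
per-site changes: [2, 2, 2]; total = 6

2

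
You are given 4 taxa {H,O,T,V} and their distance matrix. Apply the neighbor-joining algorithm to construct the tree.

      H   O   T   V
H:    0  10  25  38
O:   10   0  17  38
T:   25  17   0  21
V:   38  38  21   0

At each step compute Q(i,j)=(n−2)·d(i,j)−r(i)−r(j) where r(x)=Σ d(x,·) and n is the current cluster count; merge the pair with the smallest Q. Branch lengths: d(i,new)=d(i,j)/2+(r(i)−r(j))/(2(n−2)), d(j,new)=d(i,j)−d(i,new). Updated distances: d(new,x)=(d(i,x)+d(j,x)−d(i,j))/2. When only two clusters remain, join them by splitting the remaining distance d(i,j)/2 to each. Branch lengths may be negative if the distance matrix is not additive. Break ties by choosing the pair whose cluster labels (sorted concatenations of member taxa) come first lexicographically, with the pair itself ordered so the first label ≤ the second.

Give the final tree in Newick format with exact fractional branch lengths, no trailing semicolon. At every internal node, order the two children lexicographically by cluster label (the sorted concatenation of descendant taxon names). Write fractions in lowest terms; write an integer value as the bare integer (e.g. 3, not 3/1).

1. join H+O (d=10, Q=-118) ⇒ HO; edges |H|=7, |O|=3
  updated: d(HO,T)=16, d(HO,V)=33
2. join HO+T (d=16, Q=-70) ⇒ HOT; edges |HO|=14, |T|=2
  updated: d(HOT,V)=19
3. join HOT+V (d=19) ⇒ HOTV; edges |HOT|=19/2, |V|=19/2
final tree: (((H:7,O:3):14,T:2):19/2,V:19/2)
total length: 45

(((H:7,O:3):14,T:2):19/2,V:19/2)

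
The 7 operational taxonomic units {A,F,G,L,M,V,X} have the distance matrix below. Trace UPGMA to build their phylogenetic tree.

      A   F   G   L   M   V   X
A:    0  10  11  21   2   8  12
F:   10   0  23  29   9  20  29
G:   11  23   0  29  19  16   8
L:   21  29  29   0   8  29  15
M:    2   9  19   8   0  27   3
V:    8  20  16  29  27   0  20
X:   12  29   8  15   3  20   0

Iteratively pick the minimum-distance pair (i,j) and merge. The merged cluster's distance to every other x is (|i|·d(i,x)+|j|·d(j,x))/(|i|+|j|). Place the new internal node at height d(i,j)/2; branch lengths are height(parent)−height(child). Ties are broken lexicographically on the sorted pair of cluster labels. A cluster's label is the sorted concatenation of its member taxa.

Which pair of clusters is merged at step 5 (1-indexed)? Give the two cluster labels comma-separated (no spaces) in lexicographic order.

AFGMX,V

iteration 1: select A,M (d=2); attach at lengths (1, 1); label the merged cluster AM
  updated: d(AM,F)=19/2, d(AM,G)=15, d(AM,L)=29/2, d(AM,V)=35/2, d(AM,X)=15/2
iteration 2: select AM,X (d=15/2); attach at lengths (11/4, 15/4); label the merged cluster AMX
  updated: d(AMX,F)=16, d(AMX,G)=38/3, d(AMX,L)=44/3, d(AMX,V)=55/3
iteration 3: select AMX,G (d=38/3); attach at lengths (31/12, 19/3); label the merged cluster AGMX
  updated: d(AGMX,F)=71/4, d(AGMX,L)=73/4, d(AGMX,V)=71/4
iteration 4: select AGMX,F (d=71/4); attach at lengths (61/24, 71/8); label the merged cluster AFGMX
  updated: d(AFGMX,L)=102/5, d(AFGMX,V)=91/5
iteration 5: select AFGMX,V (d=91/5); attach at lengths (9/40, 91/10); label the merged cluster AFGMVX
  updated: d(AFGMVX,L)=131/6
iteration 6: select AFGMVX,L (d=131/6); attach at lengths (109/60, 131/12); label the merged cluster AFGLMVX
final tree: ((((((A:1,M:1):11/4,X:15/4):31/12,G:19/3):61/24,F:71/8):9/40,V:91/10):109/60,L:131/12)
total length: 6107/120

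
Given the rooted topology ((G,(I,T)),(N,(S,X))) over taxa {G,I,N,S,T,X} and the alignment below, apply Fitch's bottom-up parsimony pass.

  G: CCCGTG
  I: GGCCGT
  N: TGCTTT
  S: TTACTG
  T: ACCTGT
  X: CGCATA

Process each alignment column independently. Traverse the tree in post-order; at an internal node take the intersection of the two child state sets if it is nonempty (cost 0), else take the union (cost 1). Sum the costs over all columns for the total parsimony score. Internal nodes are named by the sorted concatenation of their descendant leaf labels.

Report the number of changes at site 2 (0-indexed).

1

IT@0: {G} ∪ {A} = {A,G} (union, +1)
GIT@0: {C} ∪ {A,G} = {A,C,G} (union, +1)
SX@0: {T} ∪ {C} = {C,T} (union, +1)
NSX@0: {T} ∩ {C,T} = {T} (intersection, +0)
GINSTX@0: {A,C,G} ∪ {T} = {A,C,G,T} (union, +1)
IT@1: {G} ∪ {C} = {C,G} (union, +1)
GIT@1: {C} ∩ {C,G} = {C} (intersection, +0)
SX@1: {T} ∪ {G} = {G,T} (union, +1)
NSX@1: {G} ∩ {G,T} = {G} (intersection, +0)
GINSTX@1: {C} ∪ {G} = {C,G} (union, +1)
IT@2: {C} ∩ {C} = {C} (intersection, +0)
GIT@2: {C} ∩ {C} = {C} (intersection, +0)
SX@2: {A} ∪ {C} = {A,C} (union, +1)
NSX@2: {C} ∩ {A,C} = {C} (intersection, +0)
GINSTX@2: {C} ∩ {C} = {C} (intersection, +0)
IT@3: {C} ∪ {T} = {C,T} (union, +1)
GIT@3: {G} ∪ {C,T} = {C,G,T} (union, +1)
SX@3: {C} ∪ {A} = {A,C} (union, +1)
NSX@3: {T} ∪ {A,C} = {A,C,T} (union, +1)
GINSTX@3: {C,G,T} ∩ {A,C,T} = {C,T} (intersection, +0)
IT@4: {G} ∩ {G} = {G} (intersection, +0)
GIT@4: {T} ∪ {G} = {G,T} (union, +1)
SX@4: {T} ∩ {T} = {T} (intersection, +0)
NSX@4: {T} ∩ {T} = {T} (intersection, +0)
GINSTX@4: {G,T} ∩ {T} = {T} (intersection, +0)
IT@5: {T} ∩ {T} = {T} (intersection, +0)
GIT@5: {G} ∪ {T} = {G,T} (union, +1)
SX@5: {G} ∪ {A} = {A,G} (union, +1)
NSX@5: {T} ∪ {A,G} = {A,G,T} (union, +1)
GINSTX@5: {G,T} ∩ {A,G,T} = {G,T} (intersection, +0)
per-site changes: [4, 3, 1, 4, 1, 3]; total = 16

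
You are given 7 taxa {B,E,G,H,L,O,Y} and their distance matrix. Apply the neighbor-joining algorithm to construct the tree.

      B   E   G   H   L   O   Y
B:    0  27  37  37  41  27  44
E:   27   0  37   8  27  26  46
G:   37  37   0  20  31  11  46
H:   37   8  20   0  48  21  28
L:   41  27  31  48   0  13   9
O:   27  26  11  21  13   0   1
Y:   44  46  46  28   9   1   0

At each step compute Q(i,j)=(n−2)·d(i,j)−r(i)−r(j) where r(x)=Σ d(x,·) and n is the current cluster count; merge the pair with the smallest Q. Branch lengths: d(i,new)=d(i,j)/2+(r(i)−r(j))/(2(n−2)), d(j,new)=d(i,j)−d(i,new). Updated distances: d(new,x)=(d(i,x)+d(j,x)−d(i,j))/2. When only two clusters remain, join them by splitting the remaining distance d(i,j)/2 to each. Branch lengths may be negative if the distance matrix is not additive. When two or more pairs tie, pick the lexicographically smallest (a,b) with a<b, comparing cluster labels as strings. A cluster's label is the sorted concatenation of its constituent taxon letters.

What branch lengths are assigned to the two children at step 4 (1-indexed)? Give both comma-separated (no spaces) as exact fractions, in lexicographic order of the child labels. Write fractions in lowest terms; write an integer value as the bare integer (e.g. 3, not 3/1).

615/32,281/32

1. join L+Y (d=9, Q=-298) ⇒ LY; edges |L|=4, |Y|=5
  updated: d(B,LY)=38, d(E,LY)=32, d(G,LY)=34, d(H,LY)=67/2, d(LY,O)=5/2
2. join E+H (d=8, Q=-435/2) ⇒ EH; edges |E|=85/16, |H|=43/16
  updated: d(B,EH)=28, d(EH,G)=49/2, d(EH,LY)=115/4, d(EH,O)=39/2
3. join LY+O (d=5/2, Q=-623/4) ⇒ LOY; edges |LY|=203/24, |O|=-143/24
  updated: d(B,LOY)=125/4, d(EH,LOY)=183/8, d(G,LOY)=85/4
4. join B+EH (d=28, Q=-925/8) ⇒ BEH; edges |B|=615/32, |EH|=281/32
  updated: d(BEH,G)=67/4, d(BEH,LOY)=209/16
5. join BEH+G (d=67/4, Q=-817/16) ⇒ BEGH; edges |BEH|=137/32, |G|=399/32
  updated: d(BEGH,LOY)=281/32
6. join BEGH+LOY (d=281/32) ⇒ BEGHLOY; edges |BEGH|=281/64, |LOY|=281/64
final tree: (((B:615/32,(E:85/16,H:43/16):281/32):137/32,G:399/32):281/64,((L:4,Y:5):203/24,O:-143/24):281/64)
total length: 2337/32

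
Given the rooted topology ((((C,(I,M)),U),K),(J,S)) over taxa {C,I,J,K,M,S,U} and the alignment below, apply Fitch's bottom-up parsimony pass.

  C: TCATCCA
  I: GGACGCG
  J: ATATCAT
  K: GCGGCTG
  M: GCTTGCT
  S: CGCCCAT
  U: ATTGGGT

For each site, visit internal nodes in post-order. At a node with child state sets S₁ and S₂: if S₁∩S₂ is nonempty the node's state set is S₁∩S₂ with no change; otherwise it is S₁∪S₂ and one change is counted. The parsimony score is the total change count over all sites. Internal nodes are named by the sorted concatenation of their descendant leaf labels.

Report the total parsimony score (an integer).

24

[col 0] IM: children I:{G}, M:{G} ∩→ {G}; cost 0
[col 0] CIM: children C:{T}, IM:{G} ∪→ {G,T}; cost 1
[col 0] CIMU: children CIM:{G,T}, U:{A} ∪→ {A,G,T}; cost 1
[col 0] CIKMU: children CIMU:{A,G,T}, K:{G} ∩→ {G}; cost 0
[col 0] JS: children J:{A}, S:{C} ∪→ {A,C}; cost 1
[col 0] CIJKMSU: children CIKMU:{G}, JS:{A,C} ∪→ {A,C,G}; cost 1
[col 1] IM: children I:{G}, M:{C} ∪→ {C,G}; cost 1
[col 1] CIM: children C:{C}, IM:{C,G} ∩→ {C}; cost 0
[col 1] CIMU: children CIM:{C}, U:{T} ∪→ {C,T}; cost 1
[col 1] CIKMU: children CIMU:{C,T}, K:{C} ∩→ {C}; cost 0
[col 1] JS: children J:{T}, S:{G} ∪→ {G,T}; cost 1
[col 1] CIJKMSU: children CIKMU:{C}, JS:{G,T} ∪→ {C,G,T}; cost 1
[col 2] IM: children I:{A}, M:{T} ∪→ {A,T}; cost 1
[col 2] CIM: children C:{A}, IM:{A,T} ∩→ {A}; cost 0
[col 2] CIMU: children CIM:{A}, U:{T} ∪→ {A,T}; cost 1
[col 2] CIKMU: children CIMU:{A,T}, K:{G} ∪→ {A,G,T}; cost 1
[col 2] JS: children J:{A}, S:{C} ∪→ {A,C}; cost 1
[col 2] CIJKMSU: children CIKMU:{A,G,T}, JS:{A,C} ∩→ {A}; cost 0
[col 3] IM: children I:{C}, M:{T} ∪→ {C,T}; cost 1
[col 3] CIM: children C:{T}, IM:{C,T} ∩→ {T}; cost 0
[col 3] CIMU: children CIM:{T}, U:{G} ∪→ {G,T}; cost 1
[col 3] CIKMU: children CIMU:{G,T}, K:{G} ∩→ {G}; cost 0
[col 3] JS: children J:{T}, S:{C} ∪→ {C,T}; cost 1
[col 3] CIJKMSU: children CIKMU:{G}, JS:{C,T} ∪→ {C,G,T}; cost 1
[col 4] IM: children I:{G}, M:{G} ∩→ {G}; cost 0
[col 4] CIM: children C:{C}, IM:{G} ∪→ {C,G}; cost 1
[col 4] CIMU: children CIM:{C,G}, U:{G} ∩→ {G}; cost 0
[col 4] CIKMU: children CIMU:{G}, K:{C} ∪→ {C,G}; cost 1
[col 4] JS: children J:{C}, S:{C} ∩→ {C}; cost 0
[col 4] CIJKMSU: children CIKMU:{C,G}, JS:{C} ∩→ {C}; cost 0
[col 5] IM: children I:{C}, M:{C} ∩→ {C}; cost 0
[col 5] CIM: children C:{C}, IM:{C} ∩→ {C}; cost 0
[col 5] CIMU: children CIM:{C}, U:{G} ∪→ {C,G}; cost 1
[col 5] CIKMU: children CIMU:{C,G}, K:{T} ∪→ {C,G,T}; cost 1
[col 5] JS: children J:{A}, S:{A} ∩→ {A}; cost 0
[col 5] CIJKMSU: children CIKMU:{C,G,T}, JS:{A} ∪→ {A,C,G,T}; cost 1
[col 6] IM: children I:{G}, M:{T} ∪→ {G,T}; cost 1
[col 6] CIM: children C:{A}, IM:{G,T} ∪→ {A,G,T}; cost 1
[col 6] CIMU: children CIM:{A,G,T}, U:{T} ∩→ {T}; cost 0
[col 6] CIKMU: children CIMU:{T}, K:{G} ∪→ {G,T}; cost 1
[col 6] JS: children J:{T}, S:{T} ∩→ {T}; cost 0
[col 6] CIJKMSU: children CIKMU:{G,T}, JS:{T} ∩→ {T}; cost 0
per-site changes: [4, 4, 4, 4, 2, 3, 3]; total = 24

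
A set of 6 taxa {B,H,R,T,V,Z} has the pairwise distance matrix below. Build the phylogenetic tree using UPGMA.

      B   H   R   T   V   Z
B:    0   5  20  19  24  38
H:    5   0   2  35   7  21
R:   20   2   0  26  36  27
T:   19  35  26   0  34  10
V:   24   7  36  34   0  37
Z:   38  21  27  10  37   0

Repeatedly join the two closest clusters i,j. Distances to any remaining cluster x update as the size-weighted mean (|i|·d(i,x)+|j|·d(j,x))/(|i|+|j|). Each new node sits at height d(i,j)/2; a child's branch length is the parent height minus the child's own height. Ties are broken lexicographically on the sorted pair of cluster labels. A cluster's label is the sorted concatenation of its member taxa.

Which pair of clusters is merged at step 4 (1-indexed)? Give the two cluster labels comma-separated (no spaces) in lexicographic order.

BHR,V

iteration 1: select H,R (d=2); attach at lengths (1, 1); label the merged cluster HR
  updated: d(B,HR)=25/2, d(HR,T)=61/2, d(HR,V)=43/2, d(HR,Z)=24
iteration 2: select T,Z (d=10); attach at lengths (5, 5); label the merged cluster TZ
  updated: d(B,TZ)=57/2, d(HR,TZ)=109/4, d(TZ,V)=71/2
iteration 3: select B,HR (d=25/2); attach at lengths (25/4, 21/4); label the merged cluster BHR
  updated: d(BHR,TZ)=83/3, d(BHR,V)=67/3
iteration 4: select BHR,V (d=67/3); attach at lengths (59/12, 67/6); label the merged cluster BHRV
  updated: d(BHRV,TZ)=237/8
iteration 5: select BHRV,TZ (d=237/8); attach at lengths (175/48, 157/16); label the merged cluster BHRTVZ
final tree: (((B:25/4,(H:1,R:1):21/4):59/12,V:67/6):175/48,(T:5,Z:5):157/16)
total length: 1273/24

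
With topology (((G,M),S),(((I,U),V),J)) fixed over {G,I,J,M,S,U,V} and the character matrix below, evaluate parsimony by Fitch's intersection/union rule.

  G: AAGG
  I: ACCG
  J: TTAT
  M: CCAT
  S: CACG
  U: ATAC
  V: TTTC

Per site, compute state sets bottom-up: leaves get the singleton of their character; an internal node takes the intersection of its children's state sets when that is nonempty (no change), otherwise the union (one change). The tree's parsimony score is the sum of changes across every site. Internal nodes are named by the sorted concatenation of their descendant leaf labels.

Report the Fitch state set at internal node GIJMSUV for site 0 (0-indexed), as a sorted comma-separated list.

[col 0] GM: children G:{A}, M:{C} ∪→ {A,C}; cost 1
[col 0] GMS: children GM:{A,C}, S:{C} ∩→ {C}; cost 0
[col 0] IU: children I:{A}, U:{A} ∩→ {A}; cost 0
[col 0] IUV: children IU:{A}, V:{T} ∪→ {A,T}; cost 1
[col 0] IJUV: children IUV:{A,T}, J:{T} ∩→ {T}; cost 0
[col 0] GIJMSUV: children GMS:{C}, IJUV:{T} ∪→ {C,T}; cost 1
[col 1] GM: children G:{A}, M:{C} ∪→ {A,C}; cost 1
[col 1] GMS: children GM:{A,C}, S:{A} ∩→ {A}; cost 0
[col 1] IU: children I:{C}, U:{T} ∪→ {C,T}; cost 1
[col 1] IUV: children IU:{C,T}, V:{T} ∩→ {T}; cost 0
[col 1] IJUV: children IUV:{T}, J:{T} ∩→ {T}; cost 0
[col 1] GIJMSUV: children GMS:{A}, IJUV:{T} ∪→ {A,T}; cost 1
[col 2] GM: children G:{G}, M:{A} ∪→ {A,G}; cost 1
[col 2] GMS: children GM:{A,G}, S:{C} ∪→ {A,C,G}; cost 1
[col 2] IU: children I:{C}, U:{A} ∪→ {A,C}; cost 1
[col 2] IUV: children IU:{A,C}, V:{T} ∪→ {A,C,T}; cost 1
[col 2] IJUV: children IUV:{A,C,T}, J:{A} ∩→ {A}; cost 0
[col 2] GIJMSUV: children GMS:{A,C,G}, IJUV:{A} ∩→ {A}; cost 0
[col 3] GM: children G:{G}, M:{T} ∪→ {G,T}; cost 1
[col 3] GMS: children GM:{G,T}, S:{G} ∩→ {G}; cost 0
[col 3] IU: children I:{G}, U:{C} ∪→ {C,G}; cost 1
[col 3] IUV: children IU:{C,G}, V:{C} ∩→ {C}; cost 0
[col 3] IJUV: children IUV:{C}, J:{T} ∪→ {C,T}; cost 1
[col 3] GIJMSUV: children GMS:{G}, IJUV:{C,T} ∪→ {C,G,T}; cost 1
per-site changes: [3, 3, 4, 4]; total = 14

C,T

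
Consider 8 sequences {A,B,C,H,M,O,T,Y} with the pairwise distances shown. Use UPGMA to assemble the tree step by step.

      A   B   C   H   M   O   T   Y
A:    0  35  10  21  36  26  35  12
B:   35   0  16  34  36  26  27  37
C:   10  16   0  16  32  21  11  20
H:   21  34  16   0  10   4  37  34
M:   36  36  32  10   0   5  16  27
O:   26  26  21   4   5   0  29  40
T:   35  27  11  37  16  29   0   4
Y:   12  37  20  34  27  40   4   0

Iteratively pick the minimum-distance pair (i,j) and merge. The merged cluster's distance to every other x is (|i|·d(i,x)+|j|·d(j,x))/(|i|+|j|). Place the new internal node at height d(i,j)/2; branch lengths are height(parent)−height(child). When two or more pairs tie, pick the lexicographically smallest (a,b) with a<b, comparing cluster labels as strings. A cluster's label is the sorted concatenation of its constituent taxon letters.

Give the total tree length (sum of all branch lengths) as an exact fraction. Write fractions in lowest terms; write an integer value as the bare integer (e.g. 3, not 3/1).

11189/168

iteration 1: select H,O (d=4); attach at lengths (2, 2); label the merged cluster HO
  updated: d(A,HO)=47/2, d(B,HO)=30, d(C,HO)=37/2, d(HO,M)=15/2, d(HO,T)=33, d(HO,Y)=37
iteration 2: select T,Y (d=4); attach at lengths (2, 2); label the merged cluster TY
  updated: d(A,TY)=47/2, d(B,TY)=32, d(C,TY)=31/2, d(HO,TY)=35, d(M,TY)=43/2
iteration 3: select HO,M (d=15/2); attach at lengths (7/4, 15/4); label the merged cluster HMO
  updated: d(A,HMO)=83/3, d(B,HMO)=32, d(C,HMO)=23, d(HMO,TY)=61/2
iteration 4: select A,C (d=10); attach at lengths (5, 5); label the merged cluster AC
  updated: d(AC,B)=51/2, d(AC,HMO)=76/3, d(AC,TY)=39/2
iteration 5: select AC,TY (d=39/2); attach at lengths (19/4, 31/4); label the merged cluster ACTY
  updated: d(ACTY,B)=115/4, d(ACTY,HMO)=335/12
iteration 6: select ACTY,HMO (d=335/12); attach at lengths (101/24, 245/24); label the merged cluster ACHMOTY
  updated: d(ACHMOTY,B)=211/7
iteration 7: select ACHMOTY,B (d=211/7); attach at lengths (187/168, 211/14); label the merged cluster ABCHMOTY
final tree: ((((A:5,C:5):19/4,(T:2,Y:2):31/4):101/24,((H:2,O:2):7/4,M:15/4):245/24):187/168,B:211/14)
total length: 11189/168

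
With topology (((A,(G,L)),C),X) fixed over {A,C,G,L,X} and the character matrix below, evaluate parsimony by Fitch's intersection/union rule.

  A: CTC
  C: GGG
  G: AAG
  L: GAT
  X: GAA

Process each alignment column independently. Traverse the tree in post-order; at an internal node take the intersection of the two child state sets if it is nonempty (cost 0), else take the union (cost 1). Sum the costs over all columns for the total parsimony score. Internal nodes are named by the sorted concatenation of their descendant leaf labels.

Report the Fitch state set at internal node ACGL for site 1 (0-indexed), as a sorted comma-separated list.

A,G,T

GL@0: {A} ∪ {G} = {A,G} (union, +1)
AGL@0: {C} ∪ {A,G} = {A,C,G} (union, +1)
ACGL@0: {A,C,G} ∩ {G} = {G} (intersection, +0)
ACGLX@0: {G} ∩ {G} = {G} (intersection, +0)
GL@1: {A} ∩ {A} = {A} (intersection, +0)
AGL@1: {T} ∪ {A} = {A,T} (union, +1)
ACGL@1: {A,T} ∪ {G} = {A,G,T} (union, +1)
ACGLX@1: {A,G,T} ∩ {A} = {A} (intersection, +0)
GL@2: {G} ∪ {T} = {G,T} (union, +1)
AGL@2: {C} ∪ {G,T} = {C,G,T} (union, +1)
ACGL@2: {C,G,T} ∩ {G} = {G} (intersection, +0)
ACGLX@2: {G} ∪ {A} = {A,G} (union, +1)
per-site changes: [2, 2, 3]; total = 7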